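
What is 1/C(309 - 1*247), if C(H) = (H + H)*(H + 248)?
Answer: 1/38440 ≈ 2.6015e-5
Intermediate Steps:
C(H) = 2*H*(248 + H) (C(H) = (2*H)*(248 + H) = 2*H*(248 + H))
1/C(309 - 1*247) = 1/(2*(309 - 1*247)*(248 + (309 - 1*247))) = 1/(2*(309 - 247)*(248 + (309 - 247))) = 1/(2*62*(248 + 62)) = 1/(2*62*310) = 1/38440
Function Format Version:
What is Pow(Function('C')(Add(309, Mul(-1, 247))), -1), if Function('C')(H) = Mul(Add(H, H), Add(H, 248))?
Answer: Rational(1, 38440) ≈ 2.6015e-5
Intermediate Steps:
Function('C')(H) = Mul(2, H, Add(248, H)) (Function('C')(H) = Mul(Mul(2, H), Add(248, H)) = Mul(2, H, Add(248, H)))
Pow(Function('C')(Add(309, Mul(-1, 247))), -1) = Pow(Mul(2, Add(309, Mul(-1, 247)), Add(248, Add(309, Mul(-1, 247)))), -1) = Pow(Mul(2, Add(309, -247), Add(248, Add(309, -247))), -1) = Pow(Mul(2, 62, Add(248, 62)), -1) = Pow(Mul(2, 62, 310), -1) = Pow(38440, -1) = Rational(1, 38440)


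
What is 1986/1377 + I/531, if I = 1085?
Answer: 94393/27081 ≈ 3.4856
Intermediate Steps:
1986/1377 + I/531 = 1986/1377 + 1085/531 = 1986*(1/1377) + 1085*(1/531) = 662/459 + 1085/531 = 94393/27081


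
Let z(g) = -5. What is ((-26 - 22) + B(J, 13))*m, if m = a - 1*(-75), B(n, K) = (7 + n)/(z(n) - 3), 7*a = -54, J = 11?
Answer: -94671/28 ≈ -3381.1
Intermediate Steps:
a = -54/7 (a = (1/7)*(-54) = -54/7 ≈ -7.7143)
B(n, K) = -7/8 - n/8 (B(n, K) = (7 + n)/(-5 - 3) = (7 + n)/(-8) = (7 + n)*(-1/8) = -7/8 - n/8)
m = 471/7 (m = -54/7 - 1*(-75) = -54/7 + 75 = 471/7 ≈ 67.286)
((-26 - 22) + B(J, 13))*m = ((-26 - 22) + (-7/8 - 1/8*11))*(471/7) = (-48 + (-7/8 - 11/8))*(471/7) = (-48 - 9/4)*(471/7) = -201/4*471/7 = -94671/28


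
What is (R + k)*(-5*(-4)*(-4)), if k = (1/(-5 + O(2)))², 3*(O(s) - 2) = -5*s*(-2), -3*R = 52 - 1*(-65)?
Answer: 376800/121 ≈ 3114.1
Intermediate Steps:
R = -39 (R = -(52 - 1*(-65))/3 = -(52 + 65)/3 = -⅓*117 = -39)
O(s) = 2 + 10*s/3 (O(s) = 2 + (-5*s*(-2))/3 = 2 + (10*s)/3 = 2 + 10*s/3)
k = 9/121 (k = (1/(-5 + (2 + (10/3)*2)))² = (1/(-5 + (2 + 20/3)))² = (1/(-5 + 26/3))² = (1/(11/3))² = (3/11)² = 9/121 ≈ 0.074380)
(R + k)*(-5*(-4)*(-4)) = (-39 + 9/121)*(-5*(-4)*(-4)) = -94200*(-4)/121 = -4710/121*(-80) = 376800/121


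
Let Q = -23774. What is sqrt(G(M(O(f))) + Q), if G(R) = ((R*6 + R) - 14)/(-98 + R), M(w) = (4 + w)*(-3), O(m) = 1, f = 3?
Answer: I*sqrt(303556759)/113 ≈ 154.18*I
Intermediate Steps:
M(w) = -12 - 3*w
G(R) = (-14 + 7*R)/(-98 + R) (G(R) = ((6*R + R) - 14)/(-98 + R) = (7*R - 14)/(-98 + R) = (-14 + 7*R)/(-98 + R))
sqrt(G(M(O(f))) + Q) = sqrt(7*(-2 + (-12 - 3*1))/(-98 + (-12 - 3*1)) - 23774) = sqrt(7*(-2 + (-12 - 3))/(-98 + (-12 - 3)) - 23774) = sqrt(7*(-2 - 15)/(-98 - 15) - 23774) = sqrt(7*(-17)/(-113) - 23774) = sqrt(7*(-1/113)*(-17) - 23774) = sqrt(119/113 - 23774) = sqrt(-2686343/113) = I*sqrt(303556759)/113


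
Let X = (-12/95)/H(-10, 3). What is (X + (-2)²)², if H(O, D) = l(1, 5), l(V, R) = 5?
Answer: 3564544/225625 ≈ 15.799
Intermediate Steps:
H(O, D) = 5
X = -12/475 (X = -12/95/5 = -12*1/95*(⅕) = -12/95*⅕ = -12/475 ≈ -0.025263)
(X + (-2)²)² = (-12/475 + (-2)²)² = (-12/475 + 4)² = (1888/475)² = 3564544/225625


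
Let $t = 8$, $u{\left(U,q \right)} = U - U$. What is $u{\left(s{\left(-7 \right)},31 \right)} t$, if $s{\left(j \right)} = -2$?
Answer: $0$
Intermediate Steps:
$u{\left(U,q \right)} = 0$
$u{\left(s{\left(-7 \right)},31 \right)} t = 0 \cdot 8 = 0$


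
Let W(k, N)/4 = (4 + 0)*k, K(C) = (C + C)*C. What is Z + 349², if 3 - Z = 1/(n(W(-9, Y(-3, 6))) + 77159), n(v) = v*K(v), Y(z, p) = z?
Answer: 718011315437/5894809 ≈ 1.2180e+5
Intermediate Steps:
K(C) = 2*C² (K(C) = (2*C)*C = 2*C²)
W(k, N) = 16*k (W(k, N) = 4*((4 + 0)*k) = 4*(4*k) = 16*k)
n(v) = 2*v³ (n(v) = v*(2*v²) = 2*v³)
Z = 17684428/5894809 (Z = 3 - 1/(2*(16*(-9))³ + 77159) = 3 - 1/(2*(-144)³ + 77159) = 3 - 1/(2*(-2985984) + 77159) = 3 - 1/(-5971968 + 77159) = 3 - 1/(-5894809) = 3 - 1*(-1/5894809) = 3 + 1/5894809 = 17684428/5894809 ≈ 3.0000)
Z + 349² = 17684428/5894809 + 349² = 17684428/5894809 + 121801 = 718011315437/5894809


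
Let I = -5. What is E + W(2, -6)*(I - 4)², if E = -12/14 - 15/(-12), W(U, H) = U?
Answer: 4547/28 ≈ 162.39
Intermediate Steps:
E = 11/28 (E = -12*1/14 - 15*(-1/12) = -6/7 + 5/4 = 11/28 ≈ 0.39286)
E + W(2, -6)*(I - 4)² = 11/28 + 2*(-5 - 4)² = 11/28 + 2*(-9)² = 11/28 + 2*81 = 11/28 + 162 = 4547/28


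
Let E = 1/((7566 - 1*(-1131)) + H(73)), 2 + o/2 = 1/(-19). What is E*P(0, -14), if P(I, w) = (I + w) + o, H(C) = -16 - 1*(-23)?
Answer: -43/20672 ≈ -0.0020801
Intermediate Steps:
H(C) = 7 (H(C) = -16 + 23 = 7)
o = -78/19 (o = -4 + 2/(-19) = -4 + 2*(-1/19) = -4 - 2/19 = -78/19 ≈ -4.1053)
E = 1/8704 (E = 1/((7566 - 1*(-1131)) + 7) = 1/((7566 + 1131) + 7) = 1/(8697 + 7) = 1/8704 ≈ 0.00011489)
P(I, w) = -78/19 + I + w (P(I, w) = (I + w) - 78/19 = -78/19 + I + w)
E*P(0, -14) = (-78/19 + 0 - 14)/8704 = (1/8704)*(-344/19) = -43/20672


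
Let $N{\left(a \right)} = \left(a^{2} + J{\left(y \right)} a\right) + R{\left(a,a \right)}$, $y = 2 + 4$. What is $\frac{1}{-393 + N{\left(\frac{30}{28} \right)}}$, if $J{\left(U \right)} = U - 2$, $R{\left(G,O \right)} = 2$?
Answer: $- \frac{196}{75571} \approx -0.0025936$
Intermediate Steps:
$y = 6$
$J{\left(U \right)} = -2 + U$ ($J{\left(U \right)} = U - 2 = -2 + U$)
$N{\left(a \right)} = 2 + a^{2} + 4 a$ ($N{\left(a \right)} = \left(a^{2} + \left(-2 + 6\right) a\right) + 2 = \left(a^{2} + 4 a\right) + 2 = 2 + a^{2} + 4 a$)
$\frac{1}{-393 + N{\left(\frac{30}{28} \right)}} = \frac{1}{-393 + \left(2 + \left(\frac{30}{28}\right)^{2} + 4 \cdot \frac{30}{28}\right)} = \frac{1}{-393 + \left(2 + \left(30 \cdot \frac{1}{28}\right)^{2} + 4 \cdot 30 \cdot \frac{1}{28}\right)} = \frac{1}{-393 + \left(2 + \left(\frac{15}{14}\right)^{2} + 4 \cdot \frac{15}{14}\right)} = \frac{1}{-393 + \left(2 + \frac{225}{196} + \frac{30}{7}\right)} = \frac{1}{-393 + \frac{1457}{196}} = \frac{1}{- \frac{75571}{196}} = - \frac{196}{75571}$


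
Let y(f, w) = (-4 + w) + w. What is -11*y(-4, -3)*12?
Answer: 1320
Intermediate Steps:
y(f, w) = -4 + 2*w
-11*y(-4, -3)*12 = -11*(-4 + 2*(-3))*12 = -11*(-4 - 6)*12 = -11*(-10)*12 = 110*12 = 1320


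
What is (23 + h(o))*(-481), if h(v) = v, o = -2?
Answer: -10101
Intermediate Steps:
(23 + h(o))*(-481) = (23 - 2)*(-481) = 21*(-481) = -10101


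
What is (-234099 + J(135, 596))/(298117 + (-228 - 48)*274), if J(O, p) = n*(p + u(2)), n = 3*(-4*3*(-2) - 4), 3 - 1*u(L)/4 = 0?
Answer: -197619/222493 ≈ -0.88820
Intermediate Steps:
u(L) = 12 (u(L) = 12 - 4*0 = 12 + 0 = 12)
n = 60 (n = 3*(-12*(-2) - 4) = 3*(24 - 4) = 3*20 = 60)
J(O, p) = 720 + 60*p (J(O, p) = 60*(p + 12) = 60*(12 + p) = 720 + 60*p)
(-234099 + J(135, 596))/(298117 + (-228 - 48)*274) = (-234099 + (720 + 60*596))/(298117 + (-228 - 48)*274) = (-234099 + (720 + 35760))/(298117 - 276*274) = (-234099 + 36480)/(298117 - 75624) = -197619/222493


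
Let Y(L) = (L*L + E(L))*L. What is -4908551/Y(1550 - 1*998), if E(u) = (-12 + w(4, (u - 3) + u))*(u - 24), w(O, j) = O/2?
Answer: -4908551/165282048 ≈ -0.029698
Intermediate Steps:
w(O, j) = O/2 (w(O, j) = O*(½) = O/2)
E(u) = 240 - 10*u (E(u) = (-12 + (½)*4)*(u - 24) = (-12 + 2)*(-24 + u) = -10*(-24 + u) = 240 - 10*u)
Y(L) = L*(240 + L² - 10*L) (Y(L) = (L*L + (240 - 10*L))*L = (L² + (240 - 10*L))*L = (240 + L² - 10*L)*L = L*(240 + L² - 10*L))
-4908551/Y(1550 - 1*998) = -4908551*1/((1550 - 1*998)*(240 + (1550 - 1*998)² - 10*(1550 - 1*998))) = -4908551*1/((1550 - 998)*(240 + (1550 - 998)² - 10*(1550 - 998))) = -4908551*1/(552*(240 + 552² - 10*552)) = -4908551*1/(552*(240 + 304704 - 5520)) = -4908551/(552*299424) = -4908551/165282048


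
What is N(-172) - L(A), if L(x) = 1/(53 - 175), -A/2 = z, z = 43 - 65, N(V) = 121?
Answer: 14763/122 ≈ 121.01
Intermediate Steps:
z = -22
A = 44 (A = -2*(-22) = 44)
L(x) = -1/122 (L(x) = 1/(-122) = -1/122)
N(-172) - L(A) = 121 - 1*(-1/122) = 121 + 1/122 = 14763/122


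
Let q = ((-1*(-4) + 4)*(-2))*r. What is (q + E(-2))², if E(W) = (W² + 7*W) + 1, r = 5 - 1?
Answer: 5329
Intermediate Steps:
r = 4
E(W) = 1 + W² + 7*W
q = -64 (q = ((-1*(-4) + 4)*(-2))*4 = ((4 + 4)*(-2))*4 = (8*(-2))*4 = -16*4 = -64)
(q + E(-2))² = (-64 + (1 + (-2)² + 7*(-2)))² = (-64 + (1 + 4 - 14))² = (-64 - 9)² = (-73)² = 5329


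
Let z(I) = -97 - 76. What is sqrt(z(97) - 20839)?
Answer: 2*I*sqrt(5253) ≈ 144.96*I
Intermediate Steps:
z(I) = -173
sqrt(z(97) - 20839) = sqrt(-173 - 20839) = sqrt(-21012) = 2*I*sqrt(5253)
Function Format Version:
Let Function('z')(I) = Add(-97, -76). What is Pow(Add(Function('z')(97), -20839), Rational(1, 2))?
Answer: Mul(2, I, Pow(5253, Rational(1, 2))) ≈ Mul(144.96, I)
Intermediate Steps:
Function('z')(I) = -173
Pow(Add(Function('z')(97), -20839), Rational(1, 2)) = Pow(Add(-173, -20839), Rational(1, 2)) = Pow(-21012, Rational(1, 2)) = Mul(2, I, Pow(5253, Rational(1, 2)))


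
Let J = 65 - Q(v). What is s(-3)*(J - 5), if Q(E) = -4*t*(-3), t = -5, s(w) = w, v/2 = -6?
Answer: -360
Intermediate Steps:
v = -12 (v = 2*(-6) = -12)
Q(E) = -60 (Q(E) = -4*(-5)*(-3) = 20*(-3) = -60)
J = 125 (J = 65 - 1*(-60) = 65 + 60 = 125)
s(-3)*(J - 5) = -3*(125 - 5) = -3*120 = -360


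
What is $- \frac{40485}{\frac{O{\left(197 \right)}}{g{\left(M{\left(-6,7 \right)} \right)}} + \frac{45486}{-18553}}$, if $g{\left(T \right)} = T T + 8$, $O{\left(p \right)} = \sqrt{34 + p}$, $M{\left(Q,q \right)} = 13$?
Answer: $\frac{10193968068293574}{616566112901} + \frac{164438853476907 \sqrt{231}}{4315962790307} \approx 17113.0$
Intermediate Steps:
$g{\left(T \right)} = 8 + T^{2}$ ($g{\left(T \right)} = T^{2} + 8 = 8 + T^{2}$)
$- \frac{40485}{\frac{O{\left(197 \right)}}{g{\left(M{\left(-6,7 \right)} \right)}} + \frac{45486}{-18553}} = - \frac{40485}{\frac{\sqrt{34 + 197}}{8 + 13^{2}} + \frac{45486}{-18553}} = - \frac{40485}{\frac{\sqrt{231}}{8 + 169} + 45486 \left(- \frac{1}{18553}\right)} = - \frac{40485}{\frac{\sqrt{231}}{177} - \frac{45486}{18553}} = - \frac{40485}{- \frac{45486}{18553} + \frac{\sqrt{231}}{177}}$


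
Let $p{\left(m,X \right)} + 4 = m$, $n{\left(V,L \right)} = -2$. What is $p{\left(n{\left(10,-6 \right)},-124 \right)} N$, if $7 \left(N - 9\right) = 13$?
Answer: $- \frac{456}{7} \approx -65.143$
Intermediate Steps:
$N = \frac{76}{7}$ ($N = 9 + \frac{1}{7} \cdot 13 = 9 + \frac{13}{7} = \frac{76}{7} \approx 10.857$)
$p{\left(m,X \right)} = -4 + m$
$p{\left(n{\left(10,-6 \right)},-124 \right)} N = \left(-4 - 2\right) \frac{76}{7} = \left(-6\right) \frac{76}{7} = - \frac{456}{7}$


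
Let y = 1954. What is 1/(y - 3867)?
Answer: -1/1913 ≈ -0.00052274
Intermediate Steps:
1/(y - 3867) = 1/(1954 - 3867) = 1/(-1913) = -1/1913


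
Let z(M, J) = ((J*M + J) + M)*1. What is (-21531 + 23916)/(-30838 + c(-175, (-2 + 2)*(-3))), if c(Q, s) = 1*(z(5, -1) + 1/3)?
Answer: -7155/92516 ≈ -0.077338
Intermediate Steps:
z(M, J) = J + M + J*M (z(M, J) = ((J + J*M) + M)*1 = (J + M + J*M)*1 = J + M + J*M)
c(Q, s) = -⅔ (c(Q, s) = 1*((-1 + 5 - 1*5) + 1/3) = 1*((-1 + 5 - 5) + ⅓) = 1*(-1 + ⅓) = 1*(-⅔) = -⅔)
(-21531 + 23916)/(-30838 + c(-175, (-2 + 2)*(-3))) = (-21531 + 23916)/(-30838 - ⅔) = 2385/(-92516/3) = 2385*(-3/92516) = -7155/92516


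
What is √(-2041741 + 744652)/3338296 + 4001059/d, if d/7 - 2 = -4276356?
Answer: -4001059/29934478 + 3*I*√144121/3338296 ≈ -0.13366 + 0.00034116*I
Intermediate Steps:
d = -29934478 (d = 14 + 7*(-4276356) = 14 - 29934492 = -29934478)
√(-2041741 + 744652)/3338296 + 4001059/d = √(-2041741 + 744652)/3338296 + 4001059/(-29934478) = √(-1297089)*(1/3338296) + 4001059*(-1/29934478) = (3*I*√144121)*(1/3338296) - 4001059/29934478 = 3*I*√144121/3338296 - 4001059/29934478 = -4001059/29934478 + 3*I*√144121/3338296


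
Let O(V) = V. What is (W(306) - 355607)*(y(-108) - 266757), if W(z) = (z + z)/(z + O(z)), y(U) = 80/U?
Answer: 2561237635154/27 ≈ 9.4861e+10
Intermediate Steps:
W(z) = 1 (W(z) = (z + z)/(z + z) = (2*z)/((2*z)) = (2*z)*(1/(2*z)) = 1)
(W(306) - 355607)*(y(-108) - 266757) = (1 - 355607)*(80/(-108) - 266757) = -355606*(80*(-1/108) - 266757) = -355606*(-20/27 - 266757) = -355606*(-7202459/27) = 2561237635154/27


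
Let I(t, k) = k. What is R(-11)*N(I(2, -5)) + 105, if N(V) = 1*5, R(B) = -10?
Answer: 55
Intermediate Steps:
N(V) = 5
R(-11)*N(I(2, -5)) + 105 = -10*5 + 105 = -50 + 105 = 55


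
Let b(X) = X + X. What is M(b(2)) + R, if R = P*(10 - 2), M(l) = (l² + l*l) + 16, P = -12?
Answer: -48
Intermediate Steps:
b(X) = 2*X
M(l) = 16 + 2*l² (M(l) = (l² + l²) + 16 = 2*l² + 16 = 16 + 2*l²)
R = -96 (R = -12*(10 - 2) = -12*8 = -96)
M(b(2)) + R = (16 + 2*(2*2)²) - 96 = (16 + 2*4²) - 96 = (16 + 2*16) - 96 = (16 + 32) - 96 = 48 - 96 = -48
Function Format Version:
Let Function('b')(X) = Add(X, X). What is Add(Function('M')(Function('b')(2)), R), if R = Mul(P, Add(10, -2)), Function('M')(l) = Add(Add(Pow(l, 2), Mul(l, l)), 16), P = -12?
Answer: -48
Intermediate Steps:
Function('b')(X) = Mul(2, X)
Function('M')(l) = Add(16, Mul(2, Pow(l, 2))) (Function('M')(l) = Add(Add(Pow(l, 2), Pow(l, 2)), 16) = Add(Mul(2, Pow(l, 2)), 16) = Add(16, Mul(2, Pow(l, 2))))
R = -96 (R = Mul(-12, Add(10, -2)) = Mul(-12, 8) = -96)
Add(Function('M')(Function('b')(2)), R) = Add(Add(16, Mul(2, Pow(Mul(2, 2), 2))), -96) = Add(Add(16, Mul(2, Pow(4, 2))), -96) = Add(Add(16, Mul(2, 16)), -96) = Add(Add(16, 32), -96) = Add(48, -96) = -48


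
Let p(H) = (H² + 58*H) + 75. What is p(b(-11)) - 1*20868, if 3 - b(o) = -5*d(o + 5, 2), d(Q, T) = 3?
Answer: -19425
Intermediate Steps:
b(o) = 18 (b(o) = 3 - (-5)*3 = 3 - 1*(-15) = 3 + 15 = 18)
p(H) = 75 + H² + 58*H
p(b(-11)) - 1*20868 = (75 + 18² + 58*18) - 1*20868 = (75 + 324 + 1044) - 20868 = 1443 - 20868 = -19425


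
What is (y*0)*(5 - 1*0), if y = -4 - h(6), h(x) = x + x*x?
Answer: 0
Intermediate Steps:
h(x) = x + x²
y = -46 (y = -4 - 6*(1 + 6) = -4 - 6*7 = -4 - 1*42 = -4 - 42 = -46)
(y*0)*(5 - 1*0) = (-46*0)*(5 - 1*0) = 0*(5 + 0) = 0*5 = 0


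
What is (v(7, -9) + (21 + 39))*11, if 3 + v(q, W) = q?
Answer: 704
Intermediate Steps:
v(q, W) = -3 + q
(v(7, -9) + (21 + 39))*11 = ((-3 + 7) + (21 + 39))*11 = (4 + 60)*11 = 64*11 = 704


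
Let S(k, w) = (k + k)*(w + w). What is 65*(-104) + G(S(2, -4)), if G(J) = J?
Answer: -6792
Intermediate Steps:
S(k, w) = 4*k*w (S(k, w) = (2*k)*(2*w) = 4*k*w)
65*(-104) + G(S(2, -4)) = 65*(-104) + 4*2*(-4) = -6760 - 32 = -6792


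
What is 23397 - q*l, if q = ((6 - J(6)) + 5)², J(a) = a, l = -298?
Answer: 30847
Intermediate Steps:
q = 25 (q = ((6 - 1*6) + 5)² = ((6 - 6) + 5)² = (0 + 5)² = 5² = 25)
23397 - q*l = 23397 - 25*(-298) = 23397 - 1*(-7450) = 23397 + 7450 = 30847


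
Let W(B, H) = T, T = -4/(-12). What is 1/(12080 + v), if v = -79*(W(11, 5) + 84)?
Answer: 3/16253 ≈ 0.00018458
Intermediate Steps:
T = ⅓ (T = -4*(-1/12) = ⅓ ≈ 0.33333)
W(B, H) = ⅓
v = -19987/3 (v = -79*(⅓ + 84) = -79*253/3 = -19987/3 ≈ -6662.3)
1/(12080 + v) = 1/(12080 - 19987/3) = 1/(16253/3) = 3/16253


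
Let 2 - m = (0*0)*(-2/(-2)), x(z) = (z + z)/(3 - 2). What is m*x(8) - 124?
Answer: -92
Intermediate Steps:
x(z) = 2*z (x(z) = (2*z)/1 = (2*z)*1 = 2*z)
m = 2 (m = 2 - 0*0*(-2/(-2)) = 2 - 0*(-2*(-½)) = 2 - 0 = 2 - 1*0 = 2 + 0 = 2)
m*x(8) - 124 = 2*(2*8) - 124 = 2*16 - 124 = 32 - 124 = -92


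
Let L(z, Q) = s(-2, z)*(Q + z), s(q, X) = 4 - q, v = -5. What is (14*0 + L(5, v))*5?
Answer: 0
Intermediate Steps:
L(z, Q) = 6*Q + 6*z (L(z, Q) = (4 - 1*(-2))*(Q + z) = (4 + 2)*(Q + z) = 6*(Q + z) = 6*Q + 6*z)
(14*0 + L(5, v))*5 = (14*0 + (6*(-5) + 6*5))*5 = (0 + (-30 + 30))*5 = (0 + 0)*5 = 0*5 = 0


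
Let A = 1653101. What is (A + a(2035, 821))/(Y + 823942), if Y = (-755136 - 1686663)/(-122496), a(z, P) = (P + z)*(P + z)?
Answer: 400555264384/33644013677 ≈ 11.906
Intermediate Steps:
a(z, P) = (P + z)²
Y = 813933/40832 (Y = -2441799*(-1/122496) = 813933/40832 ≈ 19.934)
(A + a(2035, 821))/(Y + 823942) = (1653101 + (821 + 2035)²)/(813933/40832 + 823942) = (1653101 + 2856²)/(33644013677/40832) = (1653101 + 8156736)*(40832/33644013677) = 9809837*(40832/33644013677) = 400555264384/33644013677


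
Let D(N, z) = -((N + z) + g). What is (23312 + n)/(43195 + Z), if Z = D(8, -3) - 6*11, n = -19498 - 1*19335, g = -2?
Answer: -15521/43126 ≈ -0.35990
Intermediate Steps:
n = -38833 (n = -19498 - 19335 = -38833)
D(N, z) = 2 - N - z (D(N, z) = -((N + z) - 2) = -(-2 + N + z) = 2 - N - z)
Z = -69 (Z = (2 - 1*8 - 1*(-3)) - 6*11 = (2 - 8 + 3) - 66 = -3 - 66 = -69)
(23312 + n)/(43195 + Z) = (23312 - 38833)/(43195 - 69) = -15521/43126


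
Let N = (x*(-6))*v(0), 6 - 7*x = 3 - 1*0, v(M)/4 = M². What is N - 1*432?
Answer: -432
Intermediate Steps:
v(M) = 4*M²
x = 3/7 (x = 6/7 - (3 - 1*0)/7 = 6/7 - (3 + 0)/7 = 6/7 - ⅐*3 = 6/7 - 3/7 = 3/7 ≈ 0.42857)
N = 0 (N = ((3/7)*(-6))*(4*0²) = -72*0/7 = -18/7*0 = 0)
N - 1*432 = 0 - 1*432 = 0 - 432 = -432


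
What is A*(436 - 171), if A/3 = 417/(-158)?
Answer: -331515/158 ≈ -2098.2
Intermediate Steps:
A = -1251/158 (A = 3*(417/(-158)) = 3*(417*(-1/158)) = 3*(-417/158) = -1251/158 ≈ -7.9177)
A*(436 - 171) = -1251*(436 - 171)/158 = -1251/158*265 = -331515/158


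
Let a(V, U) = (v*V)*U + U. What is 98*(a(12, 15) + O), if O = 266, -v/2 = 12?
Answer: -395822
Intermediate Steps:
v = -24 (v = -2*12 = -24)
a(V, U) = U - 24*U*V (a(V, U) = (-24*V)*U + U = -24*U*V + U = U - 24*U*V)
98*(a(12, 15) + O) = 98*(15*(1 - 24*12) + 266) = 98*(15*(1 - 288) + 266) = 98*(15*(-287) + 266) = 98*(-4305 + 266) = 98*(-4039) = -395822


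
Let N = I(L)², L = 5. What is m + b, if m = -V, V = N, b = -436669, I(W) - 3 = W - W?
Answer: -436678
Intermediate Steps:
I(W) = 3 (I(W) = 3 + (W - W) = 3 + 0 = 3)
N = 9 (N = 3² = 9)
V = 9
m = -9 (m = -1*9 = -9)
m + b = -9 - 436669 = -436678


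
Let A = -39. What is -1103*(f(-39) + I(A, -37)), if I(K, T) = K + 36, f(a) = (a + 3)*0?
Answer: 3309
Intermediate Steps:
f(a) = 0 (f(a) = (3 + a)*0 = 0)
I(K, T) = 36 + K
-1103*(f(-39) + I(A, -37)) = -1103*(0 + (36 - 39)) = -1103*(0 - 3) = -1103*(-3) = 3309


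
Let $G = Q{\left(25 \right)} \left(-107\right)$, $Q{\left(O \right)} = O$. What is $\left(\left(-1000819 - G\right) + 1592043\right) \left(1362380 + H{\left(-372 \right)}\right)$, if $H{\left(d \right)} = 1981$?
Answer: $810292633539$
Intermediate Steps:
$G = -2675$ ($G = 25 \left(-107\right) = -2675$)
$\left(\left(-1000819 - G\right) + 1592043\right) \left(1362380 + H{\left(-372 \right)}\right) = \left(\left(-1000819 - -2675\right) + 1592043\right) \left(1362380 + 1981\right) = \left(\left(-1000819 + 2675\right) + 1592043\right) 1364361 = \left(-998144 + 1592043\right) 1364361 = 593899 \cdot 1364361 = 810292633539$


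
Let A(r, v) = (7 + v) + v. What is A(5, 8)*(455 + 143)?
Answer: 13754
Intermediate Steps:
A(r, v) = 7 + 2*v
A(5, 8)*(455 + 143) = (7 + 2*8)*(455 + 143) = (7 + 16)*598 = 23*598 = 13754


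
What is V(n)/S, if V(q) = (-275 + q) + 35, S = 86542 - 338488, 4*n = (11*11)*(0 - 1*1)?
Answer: 1081/1007784 ≈ 0.0010727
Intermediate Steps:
n = -121/4 (n = ((11*11)*(0 - 1*1))/4 = (121*(0 - 1))/4 = (121*(-1))/4 = (¼)*(-121) = -121/4 ≈ -30.250)
S = -251946
V(q) = -240 + q
V(n)/S = (-240 - 121/4)/(-251946) = -1081/4*(-1/251946) = 1081/1007784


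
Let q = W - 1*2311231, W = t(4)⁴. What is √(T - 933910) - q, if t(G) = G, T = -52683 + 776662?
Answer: 2310975 + I*√209931 ≈ 2.311e+6 + 458.18*I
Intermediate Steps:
T = 723979
W = 256 (W = 4⁴ = 256)
q = -2310975 (q = 256 - 1*2311231 = 256 - 2311231 = -2310975)
√(T - 933910) - q = √(723979 - 933910) - 1*(-2310975) = √(-209931) + 2310975 = I*√209931 + 2310975 = 2310975 + I*√209931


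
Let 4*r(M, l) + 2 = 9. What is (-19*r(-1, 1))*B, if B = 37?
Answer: -4921/4 ≈ -1230.3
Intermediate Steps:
r(M, l) = 7/4 (r(M, l) = -½ + (¼)*9 = -½ + 9/4 = 7/4)
(-19*r(-1, 1))*B = -19*7/4*37 = -133/4*37 = -4921/4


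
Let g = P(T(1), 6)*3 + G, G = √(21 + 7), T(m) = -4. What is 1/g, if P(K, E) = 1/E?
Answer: -2/111 + 8*√7/111 ≈ 0.17267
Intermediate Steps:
G = 2*√7 (G = √28 = 2*√7 ≈ 5.2915)
g = ½ + 2*√7 (g = 3/6 + 2*√7 = (⅙)*3 + 2*√7 = ½ + 2*√7 ≈ 5.7915)
1/g = 1/(½ + 2*√7)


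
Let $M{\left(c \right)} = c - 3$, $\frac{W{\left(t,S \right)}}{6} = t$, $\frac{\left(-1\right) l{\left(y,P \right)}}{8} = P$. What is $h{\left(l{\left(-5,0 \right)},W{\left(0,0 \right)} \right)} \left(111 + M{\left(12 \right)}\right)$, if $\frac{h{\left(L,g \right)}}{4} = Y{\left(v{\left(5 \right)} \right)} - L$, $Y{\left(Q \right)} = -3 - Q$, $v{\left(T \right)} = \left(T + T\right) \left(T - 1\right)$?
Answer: $-20640$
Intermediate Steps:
$l{\left(y,P \right)} = - 8 P$
$W{\left(t,S \right)} = 6 t$
$v{\left(T \right)} = 2 T \left(-1 + T\right)$
$h{\left(L,g \right)} = -172 - 4 L$ ($h{\left(L,g \right)} = 4 \left(\left(-3 - 2 \cdot 5 \left(-1 + 5\right)\right) - L\right) = 4 \left(\left(-3 - 2 \cdot 5 \cdot 4\right) - L\right) = 4 \left(\left(-3 - 40\right) - L\right) = 4 \left(-43 - L\right) = -172 - 4 L$)
$M{\left(c \right)} = -3 + c$ ($M{\left(c \right)} = c - 3 = -3 + c$)
$h{\left(l{\left(-5,0 \right)},W{\left(0,0 \right)} \right)} \left(111 + M{\left(12 \right)}\right) = \left(-172 - 4 \left(\left(-8\right) 0\right)\right) \left(111 + \left(-3 + 12\right)\right) = \left(-172 - 0\right) \left(111 + 9\right) = \left(-172 + 0\right) 120 = \left(-172\right) 120 = -20640$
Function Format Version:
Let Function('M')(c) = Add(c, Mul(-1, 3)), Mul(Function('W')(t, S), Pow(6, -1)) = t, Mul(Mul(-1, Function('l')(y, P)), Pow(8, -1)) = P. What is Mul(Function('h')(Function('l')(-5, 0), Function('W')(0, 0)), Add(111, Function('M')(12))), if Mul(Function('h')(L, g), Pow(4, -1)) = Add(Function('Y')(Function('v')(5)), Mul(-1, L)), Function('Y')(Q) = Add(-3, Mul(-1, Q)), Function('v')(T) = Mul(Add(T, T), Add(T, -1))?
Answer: -20640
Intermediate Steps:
Function('l')(y, P) = Mul(-8, P)
Function('W')(t, S) = Mul(6, t)
Function('v')(T) = Mul(2, T, Add(-1, T)) (Function('v')(T) = Mul(Mul(2, T), Add(-1, T)) = Mul(2, T, Add(-1, T)))
Function('h')(L, g) = Add(-172, Mul(-4, L)) (Function('h')(L, g) = Mul(4, Add(Add(-3, Mul(-1, Mul(2, 5, Add(-1, 5)))), Mul(-1, L))) = Mul(4, Add(Add(-3, Mul(-1, Mul(2, 5, 4))), Mul(-1, L))) = Mul(4, Add(Add(-3, Mul(-1, 40)), Mul(-1, L))) = Mul(4, Add(Add(-3, -40), Mul(-1, L))) = Mul(4, Add(-43, Mul(-1, L))) = Add(-172, Mul(-4, L)))
Function('M')(c) = Add(-3, c) (Function('M')(c) = Add(c, -3) = Add(-3, c))
Mul(Function('h')(Function('l')(-5, 0), Function('W')(0, 0)), Add(111, Function('M')(12))) = Mul(Add(-172, Mul(-4, Mul(-8, 0))), Add(111, Add(-3, 12))) = Mul(Add(-172, Mul(-4, 0)), Add(111, 9)) = Mul(Add(-172, 0), 120) = Mul(-172, 120) = -20640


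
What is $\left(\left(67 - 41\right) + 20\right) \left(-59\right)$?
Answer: $-2714$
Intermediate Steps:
$\left(\left(67 - 41\right) + 20\right) \left(-59\right) = \left(26 + 20\right) \left(-59\right) = 46 \left(-59\right) = -2714$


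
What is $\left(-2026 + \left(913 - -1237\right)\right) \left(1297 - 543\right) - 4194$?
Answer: $89302$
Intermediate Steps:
$\left(-2026 + \left(913 - -1237\right)\right) \left(1297 - 543\right) - 4194 = \left(-2026 + \left(913 + 1237\right)\right) 754 - 4194 = \left(-2026 + 2150\right) 754 - 4194 = 124 \cdot 754 - 4194 = 93496 - 4194 = 89302$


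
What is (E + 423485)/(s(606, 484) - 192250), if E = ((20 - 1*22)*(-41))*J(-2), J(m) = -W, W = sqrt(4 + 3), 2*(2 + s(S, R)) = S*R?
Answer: -84697/9120 + 41*sqrt(7)/22800 ≈ -9.2822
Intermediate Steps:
s(S, R) = -2 + R*S/2 (s(S, R) = -2 + (S*R)/2 = -2 + (R*S)/2 = -2 + R*S/2)
W = sqrt(7) ≈ 2.6458
J(m) = -sqrt(7)
E = -82*sqrt(7) (E = ((20 - 1*22)*(-41))*(-sqrt(7)) = ((20 - 22)*(-41))*(-sqrt(7)) = (-2*(-41))*(-sqrt(7)) = 82*(-sqrt(7)) = -82*sqrt(7) ≈ -216.95)
(E + 423485)/(s(606, 484) - 192250) = (-82*sqrt(7) + 423485)/((-2 + (1/2)*484*606) - 192250) = (423485 - 82*sqrt(7))/((-2 + 146652) - 192250) = (423485 - 82*sqrt(7))/(146650 - 192250) = (423485 - 82*sqrt(7))/(-45600) = (423485 - 82*sqrt(7))*(-1/45600) = -84697/9120 + 41*sqrt(7)/22800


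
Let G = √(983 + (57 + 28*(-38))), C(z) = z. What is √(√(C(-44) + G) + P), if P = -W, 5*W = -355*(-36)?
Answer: √(-2556 + √2*√(-22 + I*√6)) ≈ 0.06571 + 50.553*I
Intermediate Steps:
W = 2556 (W = (-355*(-36))/5 = (⅕)*12780 = 2556)
P = -2556 (P = -1*2556 = -2556)
G = 2*I*√6 (G = √(983 + (57 - 1064)) = √(983 - 1007) = √(-24) = 2*I*√6 ≈ 4.899*I)
√(√(C(-44) + G) + P) = √(√(-44 + 2*I*√6) - 2556) = √(-2556 + √(-44 + 2*I*√6))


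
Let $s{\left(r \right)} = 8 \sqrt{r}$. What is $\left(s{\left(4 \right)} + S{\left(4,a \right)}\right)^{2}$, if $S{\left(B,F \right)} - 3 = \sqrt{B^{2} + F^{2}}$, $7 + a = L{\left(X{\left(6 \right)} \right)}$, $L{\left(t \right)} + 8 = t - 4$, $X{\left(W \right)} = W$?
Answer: $\left(19 + \sqrt{185}\right)^{2} \approx 1062.9$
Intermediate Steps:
$L{\left(t \right)} = -12 + t$ ($L{\left(t \right)} = -8 + \left(t - 4\right) = -8 + \left(-4 + t\right) = -12 + t$)
$a = -13$ ($a = -7 + \left(-12 + 6\right) = -7 - 6 = -13$)
$S{\left(B,F \right)} = 3 + \sqrt{B^{2} + F^{2}}$
$\left(s{\left(4 \right)} + S{\left(4,a \right)}\right)^{2} = \left(8 \sqrt{4} + \left(3 + \sqrt{4^{2} + \left(-13\right)^{2}}\right)\right)^{2} = \left(8 \cdot 2 + \left(3 + \sqrt{16 + 169}\right)\right)^{2} = \left(16 + \left(3 + \sqrt{185}\right)\right)^{2} = \left(19 + \sqrt{185}\right)^{2}$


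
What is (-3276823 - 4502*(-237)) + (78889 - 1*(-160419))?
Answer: -1970541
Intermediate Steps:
(-3276823 - 4502*(-237)) + (78889 - 1*(-160419)) = (-3276823 + 1066974) + (78889 + 160419) = -2209849 + 239308 = -1970541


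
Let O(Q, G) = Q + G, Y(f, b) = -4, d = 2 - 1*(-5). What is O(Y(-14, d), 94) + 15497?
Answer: 15587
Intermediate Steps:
d = 7 (d = 2 + 5 = 7)
O(Q, G) = G + Q
O(Y(-14, d), 94) + 15497 = (94 - 4) + 15497 = 90 + 15497 = 15587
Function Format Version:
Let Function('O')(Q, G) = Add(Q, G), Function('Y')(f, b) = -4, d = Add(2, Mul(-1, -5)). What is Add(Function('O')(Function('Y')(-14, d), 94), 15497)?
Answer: 15587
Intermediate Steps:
d = 7 (d = Add(2, 5) = 7)
Function('O')(Q, G) = Add(G, Q)
Add(Function('O')(Function('Y')(-14, d), 94), 15497) = Add(Add(94, -4), 15497) = Add(90, 15497) = 15587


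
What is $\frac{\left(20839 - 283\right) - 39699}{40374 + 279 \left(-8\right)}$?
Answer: $- \frac{2127}{4238} \approx -0.50189$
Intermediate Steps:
$\frac{\left(20839 - 283\right) - 39699}{40374 + 279 \left(-8\right)} = \frac{20556 - 39699}{40374 - 2232} = - \frac{19143}{38142} = \left(-19143\right) \frac{1}{38142} = - \frac{2127}{4238}$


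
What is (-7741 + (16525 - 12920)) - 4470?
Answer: -8606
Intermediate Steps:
(-7741 + (16525 - 12920)) - 4470 = (-7741 + 3605) - 4470 = -4136 - 4470 = -8606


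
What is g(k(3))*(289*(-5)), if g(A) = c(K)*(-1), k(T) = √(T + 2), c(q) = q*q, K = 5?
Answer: 36125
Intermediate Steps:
c(q) = q²
k(T) = √(2 + T)
g(A) = -25 (g(A) = 5²*(-1) = 25*(-1) = -25)
g(k(3))*(289*(-5)) = -7225*(-5) = -25*(-1445) = 36125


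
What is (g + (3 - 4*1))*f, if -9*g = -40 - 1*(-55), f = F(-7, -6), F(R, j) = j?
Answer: 16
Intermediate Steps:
f = -6
g = -5/3 (g = -(-40 - 1*(-55))/9 = -(-40 + 55)/9 = -1/9*15 = -5/3 ≈ -1.6667)
(g + (3 - 4*1))*f = (-5/3 + (3 - 4*1))*(-6) = (-5/3 + (3 - 4))*(-6) = (-5/3 - 1)*(-6) = -8/3*(-6) = 16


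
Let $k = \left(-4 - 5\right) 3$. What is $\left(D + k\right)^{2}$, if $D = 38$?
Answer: $121$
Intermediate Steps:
$k = -27$ ($k = \left(-9\right) 3 = -27$)
$\left(D + k\right)^{2} = \left(38 - 27\right)^{2} = 11^{2} = 121$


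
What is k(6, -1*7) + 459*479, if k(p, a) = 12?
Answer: 219873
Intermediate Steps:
k(6, -1*7) + 459*479 = 12 + 459*479 = 12 + 219861 = 219873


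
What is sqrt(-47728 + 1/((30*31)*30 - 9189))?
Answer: I*sqrt(206291918217)/2079 ≈ 218.47*I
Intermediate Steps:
sqrt(-47728 + 1/((30*31)*30 - 9189)) = sqrt(-47728 + 1/(930*30 - 9189)) = sqrt(-47728 + 1/(27900 - 9189)) = sqrt(-47728 + 1/18711) = sqrt(-893038607/18711) = I*sqrt(206291918217)/2079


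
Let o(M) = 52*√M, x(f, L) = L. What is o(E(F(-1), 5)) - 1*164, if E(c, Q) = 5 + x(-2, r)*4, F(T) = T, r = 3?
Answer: -164 + 52*√17 ≈ 50.401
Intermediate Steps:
E(c, Q) = 17 (E(c, Q) = 5 + 3*4 = 5 + 12 = 17)
o(E(F(-1), 5)) - 1*164 = 52*√17 - 1*164 = 52*√17 - 164 = -164 + 52*√17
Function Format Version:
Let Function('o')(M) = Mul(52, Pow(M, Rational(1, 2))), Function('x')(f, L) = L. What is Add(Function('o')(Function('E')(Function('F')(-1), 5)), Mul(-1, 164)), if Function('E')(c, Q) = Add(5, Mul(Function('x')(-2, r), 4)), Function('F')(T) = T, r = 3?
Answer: Add(-164, Mul(52, Pow(17, Rational(1, 2)))) ≈ 50.401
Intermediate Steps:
Function('E')(c, Q) = 17 (Function('E')(c, Q) = Add(5, Mul(3, 4)) = Add(5, 12) = 17)
Add(Function('o')(Function('E')(Function('F')(-1), 5)), Mul(-1, 164)) = Add(Mul(52, Pow(17, Rational(1, 2))), Mul(-1, 164)) = Add(Mul(52, Pow(17, Rational(1, 2))), -164) = Add(-164, Mul(52, Pow(17, Rational(1, 2))))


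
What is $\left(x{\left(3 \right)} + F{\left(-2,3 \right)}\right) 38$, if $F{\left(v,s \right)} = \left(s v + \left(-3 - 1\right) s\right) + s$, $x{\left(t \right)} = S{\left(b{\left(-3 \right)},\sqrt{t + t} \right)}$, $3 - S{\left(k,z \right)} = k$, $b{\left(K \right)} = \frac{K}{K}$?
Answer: $-494$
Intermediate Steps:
$b{\left(K \right)} = 1$
$S{\left(k,z \right)} = 3 - k$
$x{\left(t \right)} = 2$ ($x{\left(t \right)} = 3 - 1 = 2$)
$F{\left(v,s \right)} = - 3 s + s v$ ($F{\left(v,s \right)} = \left(s v - 4 s\right) + s = \left(- 4 s + s v\right) + s = - 3 s + s v$)
$\left(x{\left(3 \right)} + F{\left(-2,3 \right)}\right) 38 = \left(2 + 3 \left(-3 - 2\right)\right) 38 = \left(2 + 3 \left(-5\right)\right) 38 = \left(2 - 15\right) 38 = \left(-13\right) 38 = -494$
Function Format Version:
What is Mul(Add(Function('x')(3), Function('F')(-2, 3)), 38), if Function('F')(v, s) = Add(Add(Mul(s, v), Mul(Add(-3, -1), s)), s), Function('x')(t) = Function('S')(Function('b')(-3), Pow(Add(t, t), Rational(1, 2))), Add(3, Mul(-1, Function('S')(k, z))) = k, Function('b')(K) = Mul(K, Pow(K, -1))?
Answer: -494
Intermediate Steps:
Function('b')(K) = 1
Function('S')(k, z) = Add(3, Mul(-1, k))
Function('x')(t) = 2 (Function('x')(t) = Add(3, Mul(-1, 1)) = Add(3, -1) = 2)
Function('F')(v, s) = Add(Mul(-3, s), Mul(s, v)) (Function('F')(v, s) = Add(Add(Mul(s, v), Mul(-4, s)), s) = Add(Add(Mul(-4, s), Mul(s, v)), s) = Add(Mul(-3, s), Mul(s, v)))
Mul(Add(Function('x')(3), Function('F')(-2, 3)), 38) = Mul(Add(2, Mul(3, Add(-3, -2))), 38) = Mul(Add(2, Mul(3, -5)), 38) = Mul(Add(2, -15), 38) = Mul(-13, 38) = -494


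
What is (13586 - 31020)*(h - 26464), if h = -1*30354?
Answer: 990565012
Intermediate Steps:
h = -30354
(13586 - 31020)*(h - 26464) = (13586 - 31020)*(-30354 - 26464) = -17434*(-56818) = 990565012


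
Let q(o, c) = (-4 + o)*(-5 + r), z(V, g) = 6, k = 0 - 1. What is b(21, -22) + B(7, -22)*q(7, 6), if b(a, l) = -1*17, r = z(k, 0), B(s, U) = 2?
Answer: -11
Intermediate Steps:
k = -1
r = 6
b(a, l) = -17
q(o, c) = -4 + o (q(o, c) = (-4 + o)*(-5 + 6) = (-4 + o)*1 = -4 + o)
b(21, -22) + B(7, -22)*q(7, 6) = -17 + 2*(-4 + 7) = -17 + 2*3 = -17 + 6 = -11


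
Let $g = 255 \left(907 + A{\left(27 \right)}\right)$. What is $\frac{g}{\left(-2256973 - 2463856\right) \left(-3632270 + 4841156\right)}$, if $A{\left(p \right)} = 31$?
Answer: $- \frac{5695}{135879621107} \approx -4.1912 \cdot 10^{-8}$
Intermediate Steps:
$g = 239190$ ($g = 255 \left(907 + 31\right) = 255 \cdot 938 = 239190$)
$\frac{g}{\left(-2256973 - 2463856\right) \left(-3632270 + 4841156\right)} = \frac{239190}{\left(-2256973 - 2463856\right) \left(-3632270 + 4841156\right)} = \frac{239190}{\left(-4720829\right) 1208886} = \frac{239190}{-5706944086494} = 239190 \left(- \frac{1}{5706944086494}\right) = - \frac{5695}{135879621107}$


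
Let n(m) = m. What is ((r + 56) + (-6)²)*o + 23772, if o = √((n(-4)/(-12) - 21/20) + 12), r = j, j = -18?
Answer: 23772 + 37*√10155/15 ≈ 24021.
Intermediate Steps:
r = -18
o = √10155/30 (o = √((-4/(-12) - 21/20) + 12) = √((-4*(-1/12) - 21*1/20) + 12) = √((⅓ - 21/20) + 12) = √(-43/60 + 12) = √(677/60) = √10155/30 ≈ 3.3591)
((r + 56) + (-6)²)*o + 23772 = ((-18 + 56) + (-6)²)*(√10155/30) + 23772 = (38 + 36)*(√10155/30) + 23772 = 74*(√10155/30) + 23772 = 37*√10155/15 + 23772 = 23772 + 37*√10155/15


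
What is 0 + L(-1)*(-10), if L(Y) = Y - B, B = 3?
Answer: 40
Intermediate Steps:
L(Y) = -3 + Y (L(Y) = Y - 1*3 = Y - 3 = -3 + Y)
0 + L(-1)*(-10) = 0 + (-3 - 1)*(-10) = 0 - 4*(-10) = 0 + 40 = 40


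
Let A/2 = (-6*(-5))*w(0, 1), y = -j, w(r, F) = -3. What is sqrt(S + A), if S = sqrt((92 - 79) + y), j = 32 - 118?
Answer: sqrt(-180 + 3*sqrt(11)) ≈ 13.04*I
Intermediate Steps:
j = -86
y = 86 (y = -1*(-86) = 86)
A = -180 (A = 2*(-6*(-5)*(-3)) = 2*(30*(-3)) = 2*(-90) = -180)
S = 3*sqrt(11) (S = sqrt((92 - 79) + 86) = sqrt(13 + 86) = sqrt(99) = 3*sqrt(11) ≈ 9.9499)
sqrt(S + A) = sqrt(3*sqrt(11) - 180) = sqrt(-180 + 3*sqrt(11))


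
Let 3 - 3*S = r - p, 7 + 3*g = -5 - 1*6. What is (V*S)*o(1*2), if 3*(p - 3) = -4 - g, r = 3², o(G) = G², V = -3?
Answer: 28/3 ≈ 9.3333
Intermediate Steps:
g = -6 (g = -7/3 + (-5 - 1*6)/3 = -7/3 + (-5 - 6)/3 = -7/3 + (⅓)*(-11) = -7/3 - 11/3 = -6)
r = 9
p = 11/3 (p = 3 + (-4 - 1*(-6))/3 = 3 + (-4 + 6)/3 = 3 + (⅓)*2 = 3 + ⅔ = 11/3 ≈ 3.6667)
S = -7/9 (S = 1 - (9 - 1*11/3)/3 = 1 - (9 - 11/3)/3 = 1 - ⅓*16/3 = 1 - 16/9 = -7/9 ≈ -0.77778)
(V*S)*o(1*2) = (-3*(-7/9))*(1*2)² = (7/3)*2² = (7/3)*4 = 28/3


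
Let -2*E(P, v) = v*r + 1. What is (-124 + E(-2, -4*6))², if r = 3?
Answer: 31329/4 ≈ 7832.3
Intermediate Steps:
E(P, v) = -½ - 3*v/2 (E(P, v) = -(v*3 + 1)/2 = -(3*v + 1)/2 = -(1 + 3*v)/2 = -½ - 3*v/2)
(-124 + E(-2, -4*6))² = (-124 + (-½ - (-6)*6))² = (-124 + (-½ - 3/2*(-24)))² = (-124 + (-½ + 36))² = (-124 + 71/2)² = (-177/2)² = 31329/4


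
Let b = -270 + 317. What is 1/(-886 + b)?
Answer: -1/839 ≈ -0.0011919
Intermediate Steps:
b = 47
1/(-886 + b) = 1/(-886 + 47) = 1/(-839) = -1/839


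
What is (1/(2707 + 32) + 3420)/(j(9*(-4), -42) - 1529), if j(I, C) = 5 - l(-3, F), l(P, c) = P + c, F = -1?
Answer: -9367381/4163280 ≈ -2.2500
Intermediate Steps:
j(I, C) = 9 (j(I, C) = 5 - (-3 - 1) = 5 - 1*(-4) = 5 + 4 = 9)
(1/(2707 + 32) + 3420)/(j(9*(-4), -42) - 1529) = (1/(2707 + 32) + 3420)/(9 - 1529) = (1/2739 + 3420)/(-1520) = (1/2739 + 3420)*(-1/1520) = (9367381/2739)*(-1/1520) = -9367381/4163280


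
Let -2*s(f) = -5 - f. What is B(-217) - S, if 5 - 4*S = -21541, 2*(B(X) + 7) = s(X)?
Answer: -10893/2 ≈ -5446.5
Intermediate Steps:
s(f) = 5/2 + f/2 (s(f) = -(-5 - f)/2 = 5/2 + f/2)
B(X) = -23/4 + X/4 (B(X) = -7 + (5/2 + X/2)/2 = -7 + (5/4 + X/4) = -23/4 + X/4)
S = 10773/2 (S = 5/4 - ¼*(-21541) = 5/4 + 21541/4 = 10773/2 ≈ 5386.5)
B(-217) - S = (-23/4 + (¼)*(-217)) - 1*10773/2 = (-23/4 - 217/4) - 10773/2 = -60 - 10773/2 = -10893/2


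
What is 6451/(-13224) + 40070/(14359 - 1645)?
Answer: 24881537/9340552 ≈ 2.6638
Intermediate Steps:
6451/(-13224) + 40070/(14359 - 1645) = 6451*(-1/13224) + 40070/12714 = -6451/13224 + 40070*(1/12714) = -6451/13224 + 20035/6357 = 24881537/9340552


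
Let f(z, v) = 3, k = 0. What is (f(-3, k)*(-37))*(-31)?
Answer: 3441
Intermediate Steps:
(f(-3, k)*(-37))*(-31) = (3*(-37))*(-31) = -111*(-31) = 3441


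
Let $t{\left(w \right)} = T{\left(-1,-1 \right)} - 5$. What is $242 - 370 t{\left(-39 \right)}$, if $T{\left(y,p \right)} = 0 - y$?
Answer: $1722$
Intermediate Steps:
$T{\left(y,p \right)} = - y$
$t{\left(w \right)} = -4$ ($t{\left(w \right)} = \left(-1\right) \left(-1\right) - 5 = 1 - 5 = -4$)
$242 - 370 t{\left(-39 \right)} = 242 - -1480 = 242 + 1480 = 1722$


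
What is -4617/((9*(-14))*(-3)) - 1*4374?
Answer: -61407/14 ≈ -4386.2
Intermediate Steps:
-4617/((9*(-14))*(-3)) - 1*4374 = -4617/((-126*(-3))) - 4374 = -4617/378 - 4374 = -4617*1/378 - 4374 = -171/14 - 4374 = -61407/14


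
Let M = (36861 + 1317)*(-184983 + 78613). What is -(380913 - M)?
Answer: -4061374773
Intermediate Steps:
M = -4060993860 (M = 38178*(-106370) = -4060993860)
-(380913 - M) = -(380913 - 1*(-4060993860)) = -(380913 + 4060993860) = -1*4061374773 = -4061374773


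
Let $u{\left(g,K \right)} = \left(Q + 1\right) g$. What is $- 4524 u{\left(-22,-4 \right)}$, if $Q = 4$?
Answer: $497640$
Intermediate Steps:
$u{\left(g,K \right)} = 5 g$ ($u{\left(g,K \right)} = \left(4 + 1\right) g = 5 g$)
$- 4524 u{\left(-22,-4 \right)} = - 4524 \cdot 5 \left(-22\right) = \left(-4524\right) \left(-110\right) = 497640$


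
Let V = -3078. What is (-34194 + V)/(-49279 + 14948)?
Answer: 37272/34331 ≈ 1.0857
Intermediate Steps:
(-34194 + V)/(-49279 + 14948) = (-34194 - 3078)/(-49279 + 14948) = -37272/(-34331) = -37272*(-1/34331) = 37272/34331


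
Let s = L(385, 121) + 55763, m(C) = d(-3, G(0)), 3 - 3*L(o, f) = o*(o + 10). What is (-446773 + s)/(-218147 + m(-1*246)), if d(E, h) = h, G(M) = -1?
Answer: 662551/327222 ≈ 2.0248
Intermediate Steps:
L(o, f) = 1 - o*(10 + o)/3 (L(o, f) = 1 - o*(o + 10)/3 = 1 - o*(10 + o)/3)
m(C) = -1
s = 15217/3 (s = (1 - 10/3*385 - ⅓*385²) + 55763 = (1 - 3850/3 - ⅓*148225) + 55763 = (1 - 3850/3 - 148225/3) + 55763 = -152072/3 + 55763 = 15217/3 ≈ 5072.3)
(-446773 + s)/(-218147 + m(-1*246)) = (-446773 + 15217/3)/(-218147 - 1) = -1325102/3/(-218148) = -1325102/3*(-1/218148) = 662551/327222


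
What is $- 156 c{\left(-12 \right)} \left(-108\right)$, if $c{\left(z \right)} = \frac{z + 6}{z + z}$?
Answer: $4212$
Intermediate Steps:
$c{\left(z \right)} = \frac{6 + z}{2 z}$
$- 156 c{\left(-12 \right)} \left(-108\right) = - 156 \frac{6 - 12}{2 \left(-12\right)} \left(-108\right) = - 156 \cdot \frac{1}{2} \left(- \frac{1}{12}\right) \left(-6\right) \left(-108\right) = \left(-156\right) \frac{1}{4} \left(-108\right) = \left(-39\right) \left(-108\right) = 4212$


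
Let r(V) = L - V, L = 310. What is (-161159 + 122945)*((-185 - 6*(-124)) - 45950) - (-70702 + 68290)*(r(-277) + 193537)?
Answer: 2202798762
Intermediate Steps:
r(V) = 310 - V
(-161159 + 122945)*((-185 - 6*(-124)) - 45950) - (-70702 + 68290)*(r(-277) + 193537) = (-161159 + 122945)*((-185 - 6*(-124)) - 45950) - (-70702 + 68290)*((310 - 1*(-277)) + 193537) = -38214*((-185 + 744) - 45950) - (-2412)*((310 + 277) + 193537) = -38214*(559 - 45950) - (-2412)*(587 + 193537) = -38214*(-45391) - (-2412)*194124 = 1734571674 - 1*(-468227088) = 1734571674 + 468227088 = 2202798762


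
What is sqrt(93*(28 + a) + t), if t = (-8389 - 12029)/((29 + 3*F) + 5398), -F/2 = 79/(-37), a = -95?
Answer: I*sqrt(28063886402713)/67091 ≈ 78.96*I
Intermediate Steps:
F = 158/37 (F = -158/(-37) = -158*(-1)/37 = -2*(-79/37) = 158/37 ≈ 4.2703)
t = -251822/67091 (t = (-8389 - 12029)/((29 + 3*(158/37)) + 5398) = -20418/((29 + 474/37) + 5398) = -20418/(1547/37 + 5398) = -20418/201273/37 = -20418*37/201273 = -251822/67091 ≈ -3.7534)
sqrt(93*(28 + a) + t) = sqrt(93*(28 - 95) - 251822/67091) = sqrt(93*(-67) - 251822/67091) = sqrt(-6231 - 251822/67091) = sqrt(-418295843/67091) = I*sqrt(28063886402713)/67091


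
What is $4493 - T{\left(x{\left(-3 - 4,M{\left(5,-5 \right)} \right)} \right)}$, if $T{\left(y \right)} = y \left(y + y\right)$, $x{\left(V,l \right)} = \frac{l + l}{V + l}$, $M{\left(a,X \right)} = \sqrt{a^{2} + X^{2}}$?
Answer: $-35107 - 28000 \sqrt{2} \approx -74705.0$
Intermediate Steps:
$M{\left(a,X \right)} = \sqrt{X^{2} + a^{2}}$
$x{\left(V,l \right)} = \frac{2 l}{V + l}$
$T{\left(y \right)} = 2 y^{2}$ ($T{\left(y \right)} = y 2 y = 2 y^{2}$)
$4493 - T{\left(x{\left(-3 - 4,M{\left(5,-5 \right)} \right)} \right)} = 4493 - 2 \left(\frac{2 \sqrt{\left(-5\right)^{2} + 5^{2}}}{\left(-3 - 4\right) + \sqrt{\left(-5\right)^{2} + 5^{2}}}\right)^{2} = 4493 - 2 \left(\frac{2 \sqrt{25 + 25}}{-7 + \sqrt{25 + 25}}\right)^{2} = 4493 - 2 \left(\frac{2 \sqrt{50}}{-7 + \sqrt{50}}\right)^{2} = 4493 - 2 \left(\frac{2 \cdot 5 \sqrt{2}}{-7 + 5 \sqrt{2}}\right)^{2} = 4493 - 2 \left(\frac{10 \sqrt{2}}{-7 + 5 \sqrt{2}}\right)^{2} = 4493 - 2 \frac{200}{\left(-7 + 5 \sqrt{2}\right)^{2}} = 4493 - \frac{400}{\left(-7 + 5 \sqrt{2}\right)^{2}}$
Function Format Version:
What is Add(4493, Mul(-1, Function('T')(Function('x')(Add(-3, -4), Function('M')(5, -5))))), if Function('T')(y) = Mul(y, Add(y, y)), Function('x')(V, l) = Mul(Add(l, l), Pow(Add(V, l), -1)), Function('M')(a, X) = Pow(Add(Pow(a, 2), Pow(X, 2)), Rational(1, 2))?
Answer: Add(-35107, Mul(-28000, Pow(2, Rational(1, 2)))) ≈ -74705.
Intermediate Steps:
Function('M')(a, X) = Pow(Add(Pow(X, 2), Pow(a, 2)), Rational(1, 2))
Function('x')(V, l) = Mul(2, l, Pow(Add(V, l), -1)) (Function('x')(V, l) = Mul(Mul(2, l), Pow(Add(V, l), -1)) = Mul(2, l, Pow(Add(V, l), -1)))
Function('T')(y) = Mul(2, Pow(y, 2)) (Function('T')(y) = Mul(y, Mul(2, y)) = Mul(2, Pow(y, 2)))
Add(4493, Mul(-1, Function('T')(Function('x')(Add(-3, -4), Function('M')(5, -5))))) = Add(4493, Mul(-1, Mul(2, Pow(Mul(2, Pow(Add(Pow(-5, 2), Pow(5, 2)), Rational(1, 2)), Pow(Add(Add(-3, -4), Pow(Add(Pow(-5, 2), Pow(5, 2)), Rational(1, 2))), -1)), 2)))) = Add(4493, Mul(-1, Mul(2, Pow(Mul(2, Pow(Add(25, 25), Rational(1, 2)), Pow(Add(-7, Pow(Add(25, 25), Rational(1, 2))), -1)), 2)))) = Add(4493, Mul(-1, Mul(2, Pow(Mul(2, Pow(50, Rational(1, 2)), Pow(Add(-7, Pow(50, Rational(1, 2))), -1)), 2)))) = Add(4493, Mul(-1, Mul(2, Pow(Mul(2, Mul(5, Pow(2, Rational(1, 2))), Pow(Add(-7, Mul(5, Pow(2, Rational(1, 2)))), -1)), 2)))) = Add(4493, Mul(-1, Mul(2, Pow(Mul(10, Pow(2, Rational(1, 2)), Pow(Add(-7, Mul(5, Pow(2, Rational(1, 2)))), -1)), 2)))) = Add(4493, Mul(-1, Mul(2, Mul(200, Pow(Add(-7, Mul(5, Pow(2, Rational(1, 2)))), -2))))) = Add(4493, Mul(-1, Mul(400, Pow(Add(-7, Mul(5, Pow(2, Rational(1, 2)))), -2)))) = Add(4493, Mul(-400, Pow(Add(-7, Mul(5, Pow(2, Rational(1, 2)))), -2)))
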